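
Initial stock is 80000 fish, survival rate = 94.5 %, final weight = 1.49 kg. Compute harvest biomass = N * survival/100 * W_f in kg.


Survivors = 80000 * 94.5/100 = 75600 fish
Harvest biomass = survivors * W_f = 75600 * 1.49 = 112644 kg

112644 kg


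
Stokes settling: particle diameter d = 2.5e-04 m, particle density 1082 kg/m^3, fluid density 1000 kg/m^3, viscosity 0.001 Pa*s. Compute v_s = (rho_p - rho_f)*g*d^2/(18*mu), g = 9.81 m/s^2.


Density difference: rho_p - rho_f = 1082 - 1000 = 82 kg/m^3
d^2 = (2.5e-04)^2 = 6.25e-08 m^2
Numerator = (rho_p - rho_f) * g * d^2 = 82 * 9.81 * 6.25e-08 = 5.027625e-05
Denominator = 18 * mu = 18 * 0.001 = 0.018
v_s = 5.027625e-05 / 0.018 = 0.00279312 m/s
Check: Re = rho_f * v_s * d / mu = 1000 * 0.00279312 * 2.5e-04 / 0.001 = 0.698 < 1, so Stokes' law applies.

0.00279312 m/s


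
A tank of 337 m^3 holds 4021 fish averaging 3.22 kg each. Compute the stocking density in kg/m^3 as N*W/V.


Total biomass = 4021 fish * 3.22 kg = 12947.62 kg
Density = total biomass / volume = 12947.62 / 337 = 38.4202 kg/m^3

38.4202 kg/m^3


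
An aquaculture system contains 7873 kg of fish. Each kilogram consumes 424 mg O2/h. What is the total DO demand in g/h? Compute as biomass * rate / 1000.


Total O2 consumption (mg/h) = 7873 kg * 424 mg/(kg*h) = 3338152 mg/h
Convert to g/h: 3338152 / 1000 = 3338.152 g/h

3338.152 g/h


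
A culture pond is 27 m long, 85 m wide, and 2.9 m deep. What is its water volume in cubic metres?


Base area = L * W = 27 * 85 = 2295 m^2
Volume = area * depth = 2295 * 2.9 = 6655.5 m^3

6655.5 m^3


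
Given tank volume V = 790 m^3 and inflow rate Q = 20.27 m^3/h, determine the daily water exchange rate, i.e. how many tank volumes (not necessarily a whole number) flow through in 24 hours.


Daily flow volume = 20.27 m^3/h * 24 h = 486.48 m^3/day
Exchanges = daily flow / tank volume = 486.48 / 790 = 0.615797 exchanges/day

0.615797 exchanges/day


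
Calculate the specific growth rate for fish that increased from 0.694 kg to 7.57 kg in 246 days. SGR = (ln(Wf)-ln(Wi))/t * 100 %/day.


ln(W_f) = ln(7.57) = 2.0241931
ln(W_i) = ln(0.694) = -0.36528332
ln(W_f) - ln(W_i) = 2.0241931 - -0.36528332 = 2.3894764
SGR = 2.3894764 / 246 * 100 = 0.971332 %/day

0.971332 %/day


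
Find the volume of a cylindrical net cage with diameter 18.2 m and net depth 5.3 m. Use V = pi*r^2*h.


r = d/2 = 18.2/2 = 9.1 m
Base area = pi*r^2 = pi*9.1^2 = 260.15529 m^2
Volume = 260.15529 * 5.3 = 1378.82 m^3

1378.82 m^3


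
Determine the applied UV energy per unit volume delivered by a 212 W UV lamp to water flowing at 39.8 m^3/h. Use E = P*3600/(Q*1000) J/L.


Energy delivered per hour = 212 W * 3600 s = 763200 J/h
Volume treated per hour = 39.8 m^3/h * 1000 = 39800 L/h
dose = 763200 / 39800 = 19.1759 J/L

19.1759 J/L


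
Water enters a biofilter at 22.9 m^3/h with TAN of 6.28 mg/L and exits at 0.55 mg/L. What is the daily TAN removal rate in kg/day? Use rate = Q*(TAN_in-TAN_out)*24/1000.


Concentration drop: TAN_in - TAN_out = 6.28 - 0.55 = 5.73 mg/L
Hourly TAN removed = Q * dTAN = 22.9 m^3/h * 5.73 mg/L = 131.217 g/h  (m^3/h * mg/L = g/h)
Daily TAN removed = 131.217 * 24 = 3149.208 g/day
Convert to kg/day: 3149.208 / 1000 = 3.149208 kg/day

3.149208 kg/day


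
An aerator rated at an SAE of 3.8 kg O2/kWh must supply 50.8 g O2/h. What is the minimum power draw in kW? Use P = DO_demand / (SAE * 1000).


SAE in g O2/kWh = 3.8 * 1000 = 3800 g/kWh
P = DO_demand / SAE_g = 50.8 / 3800 = 0.0133684 kW

0.0133684 kW


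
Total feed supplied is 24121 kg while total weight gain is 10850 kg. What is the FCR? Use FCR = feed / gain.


FCR = feed consumed / weight gained
FCR = 24121 kg / 10850 kg = 2.22313

2.22313


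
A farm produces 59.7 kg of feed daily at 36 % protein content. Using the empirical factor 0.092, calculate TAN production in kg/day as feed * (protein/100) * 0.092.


Protein in feed = 59.7 * 36/100 = 21.492 kg/day
TAN = protein * 0.092 = 21.492 * 0.092 = 1.977264 kg/day

1.977264 kg/day


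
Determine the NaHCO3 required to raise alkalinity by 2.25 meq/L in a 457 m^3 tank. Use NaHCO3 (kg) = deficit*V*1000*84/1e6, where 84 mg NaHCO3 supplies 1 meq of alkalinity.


Tank volume in L = 457 m^3 * 1000 = 457000 L
Total meq required = 2.25 meq/L * 457000 L = 1028250 meq
NaHCO3 mass = 1028250 meq * 84 mg/meq / 1e6 = 86.373 kg

86.373 kg


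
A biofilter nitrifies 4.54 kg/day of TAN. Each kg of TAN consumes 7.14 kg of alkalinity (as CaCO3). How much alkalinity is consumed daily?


Alkalinity factor: 7.14 kg CaCO3 consumed per kg TAN nitrified
alk = 4.54 kg TAN * 7.14 = 32.4156 kg CaCO3/day

32.4156 kg CaCO3/day


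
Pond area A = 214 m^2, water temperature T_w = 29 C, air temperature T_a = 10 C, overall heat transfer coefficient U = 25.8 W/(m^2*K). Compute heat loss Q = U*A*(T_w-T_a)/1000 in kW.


Temperature difference dT = 29 - 10 = 19 K
Heat loss (W) = U * A * dT = 25.8 * 214 * 19 = 104902.8 W
Convert to kW: 104902.8 / 1000 = 104.9028 kW

104.9028 kW


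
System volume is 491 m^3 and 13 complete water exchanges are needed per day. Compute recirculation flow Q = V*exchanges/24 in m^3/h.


Daily recirculation volume = 491 m^3 * 13 = 6383 m^3/day
Flow rate Q = daily volume / 24 h = 6383 / 24 = 265.958 m^3/h

265.958 m^3/h


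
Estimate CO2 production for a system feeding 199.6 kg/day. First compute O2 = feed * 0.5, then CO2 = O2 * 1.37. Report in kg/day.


O2 = 199.6 * 0.5 = 99.8
CO2 = 99.8 * 1.37 = 136.726

136.726 kg/day


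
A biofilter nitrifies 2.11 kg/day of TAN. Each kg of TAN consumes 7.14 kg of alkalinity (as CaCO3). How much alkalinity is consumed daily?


Alkalinity factor: 7.14 kg CaCO3 consumed per kg TAN nitrified
alk = 2.11 kg TAN * 7.14 = 15.0654 kg CaCO3/day

15.0654 kg CaCO3/day


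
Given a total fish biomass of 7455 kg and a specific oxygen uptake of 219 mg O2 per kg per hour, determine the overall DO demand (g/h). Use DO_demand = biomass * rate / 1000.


Total O2 consumption (mg/h) = 7455 kg * 219 mg/(kg*h) = 1632645 mg/h
Convert to g/h: 1632645 / 1000 = 1632.645 g/h

1632.645 g/h


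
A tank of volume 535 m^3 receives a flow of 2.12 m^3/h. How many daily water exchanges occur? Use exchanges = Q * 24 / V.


Daily flow volume = 2.12 m^3/h * 24 h = 50.88 m^3/day
Exchanges = daily flow / tank volume = 50.88 / 535 = 0.0951028 exchanges/day

0.0951028 exchanges/day


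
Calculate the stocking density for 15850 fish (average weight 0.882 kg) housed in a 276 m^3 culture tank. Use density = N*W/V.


Total biomass = 15850 fish * 0.882 kg = 13979.7 kg
Density = total biomass / volume = 13979.7 / 276 = 50.6511 kg/m^3

50.6511 kg/m^3


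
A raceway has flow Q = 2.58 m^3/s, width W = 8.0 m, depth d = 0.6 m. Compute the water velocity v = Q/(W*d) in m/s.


Cross-sectional area = W * d = 8.0 * 0.6 = 4.8 m^2
Velocity = Q / A = 2.58 / 4.8 = 0.5375 m/s

0.5375 m/s


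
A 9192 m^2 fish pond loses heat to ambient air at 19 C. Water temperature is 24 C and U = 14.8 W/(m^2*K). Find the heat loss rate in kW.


Temperature difference dT = 24 - 19 = 5 K
Heat loss (W) = U * A * dT = 14.8 * 9192 * 5 = 680208 W
Convert to kW: 680208 / 1000 = 680.208 kW

680.208 kW


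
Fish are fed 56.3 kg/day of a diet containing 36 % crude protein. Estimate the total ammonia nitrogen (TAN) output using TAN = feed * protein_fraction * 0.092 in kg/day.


Protein in feed = 56.3 * 36/100 = 20.268 kg/day
TAN = protein * 0.092 = 20.268 * 0.092 = 1.864656 kg/day

1.864656 kg/day


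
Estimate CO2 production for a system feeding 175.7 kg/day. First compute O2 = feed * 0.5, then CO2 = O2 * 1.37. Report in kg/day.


O2 = 175.7 * 0.5 = 87.85
CO2 = 87.85 * 1.37 = 120.3545

120.3545 kg/day


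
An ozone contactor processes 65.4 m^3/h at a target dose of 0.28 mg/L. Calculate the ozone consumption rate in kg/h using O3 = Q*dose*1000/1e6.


O3 demand (mg/h) = Q * dose * 1000 = 65.4 * 0.28 * 1000 = 18312 mg/h
Convert mg to kg: 18312 / 1e6 = 0.018312 kg/h

0.018312 kg/h


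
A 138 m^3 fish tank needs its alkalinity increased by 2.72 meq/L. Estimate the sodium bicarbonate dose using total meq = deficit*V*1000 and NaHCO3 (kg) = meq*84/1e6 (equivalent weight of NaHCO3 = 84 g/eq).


Tank volume in L = 138 m^3 * 1000 = 138000 L
Total meq required = 2.72 meq/L * 138000 L = 375360 meq
NaHCO3 mass = 375360 meq * 84 mg/meq / 1e6 = 31.5302 kg

31.5302 kg


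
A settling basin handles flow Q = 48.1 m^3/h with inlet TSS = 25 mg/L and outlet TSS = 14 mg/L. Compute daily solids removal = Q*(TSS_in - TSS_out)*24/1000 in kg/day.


Concentration drop: TSS_in - TSS_out = 25 - 14 = 11 mg/L
Hourly solids removed = Q * dTSS = 48.1 m^3/h * 11 mg/L = 529.1 g/h  (m^3/h * mg/L = g/h)
Daily solids removed = 529.1 * 24 = 12698.4 g/day
Convert g to kg: 12698.4 / 1000 = 12.6984 kg/day

12.6984 kg/day


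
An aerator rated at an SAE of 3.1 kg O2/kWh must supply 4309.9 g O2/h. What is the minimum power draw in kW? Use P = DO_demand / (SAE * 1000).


SAE in g O2/kWh = 3.1 * 1000 = 3100 g/kWh
P = DO_demand / SAE_g = 4309.9 / 3100 = 1.39029 kW

1.39029 kW


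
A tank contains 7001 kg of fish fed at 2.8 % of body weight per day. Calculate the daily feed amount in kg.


Feeding rate fraction = 2.8% / 100 = 0.028
Daily feed = 7001 kg * 0.028 = 196.028 kg/day

196.028 kg/day


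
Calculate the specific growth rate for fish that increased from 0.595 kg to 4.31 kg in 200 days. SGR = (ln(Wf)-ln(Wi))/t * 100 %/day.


ln(W_f) = ln(4.31) = 1.4609379
ln(W_i) = ln(0.595) = -0.51919387
ln(W_f) - ln(W_i) = 1.4609379 - -0.51919387 = 1.9801318
SGR = 1.9801318 / 200 * 100 = 0.990066 %/day

0.990066 %/day


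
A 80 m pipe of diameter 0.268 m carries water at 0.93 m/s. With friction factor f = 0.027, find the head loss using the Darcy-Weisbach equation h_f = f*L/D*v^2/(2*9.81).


v^2 = 0.93^2 = 0.8649 m^2/s^2
L/D = 80/0.268 = 298.50746
h_f = f*(L/D)*v^2/(2g) = 0.027 * 298.50746 * 0.8649 / 19.62 = 0.355292 m

0.355292 m


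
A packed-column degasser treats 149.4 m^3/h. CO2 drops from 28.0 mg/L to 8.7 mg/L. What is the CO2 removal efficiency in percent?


CO2_out / CO2_in = 8.7 / 28.0 = 0.31071429
Fraction remaining = 0.31071429
efficiency = (1 - 0.31071429) * 100 = 68.9286 %

68.9286 %


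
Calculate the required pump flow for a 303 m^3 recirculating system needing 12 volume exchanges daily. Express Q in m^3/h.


Daily recirculation volume = 303 m^3 * 12 = 3636 m^3/day
Flow rate Q = daily volume / 24 h = 3636 / 24 = 151.5 m^3/h

151.5 m^3/h


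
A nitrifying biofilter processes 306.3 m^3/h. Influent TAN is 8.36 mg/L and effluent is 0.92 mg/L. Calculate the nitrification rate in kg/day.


Concentration drop: TAN_in - TAN_out = 8.36 - 0.92 = 7.44 mg/L
Hourly TAN removed = Q * dTAN = 306.3 m^3/h * 7.44 mg/L = 2278.872 g/h  (m^3/h * mg/L = g/h)
Daily TAN removed = 2278.872 * 24 = 54692.928 g/day
Convert to kg/day: 54692.928 / 1000 = 54.692928 kg/day

54.692928 kg/day


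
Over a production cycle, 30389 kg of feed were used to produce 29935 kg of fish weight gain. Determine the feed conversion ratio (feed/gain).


FCR = feed consumed / weight gained
FCR = 30389 kg / 29935 kg = 1.01517

1.01517


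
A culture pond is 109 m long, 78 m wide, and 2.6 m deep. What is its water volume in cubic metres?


Base area = L * W = 109 * 78 = 8502 m^2
Volume = area * depth = 8502 * 2.6 = 22105.2 m^3

22105.2 m^3


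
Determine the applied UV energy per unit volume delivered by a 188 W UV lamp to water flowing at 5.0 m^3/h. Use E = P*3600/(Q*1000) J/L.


Energy delivered per hour = 188 W * 3600 s = 676800 J/h
Volume treated per hour = 5.0 m^3/h * 1000 = 5000 L/h
dose = 676800 / 5000 = 135.36 J/L

135.36 J/L


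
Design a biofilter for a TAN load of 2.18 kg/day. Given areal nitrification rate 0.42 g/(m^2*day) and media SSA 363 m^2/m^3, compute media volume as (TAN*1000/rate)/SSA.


A = 2.18*1000 / 0.42 = 5190.4762 m^2
V = 5190.4762 / 363 = 14.2988

14.2988 m^3


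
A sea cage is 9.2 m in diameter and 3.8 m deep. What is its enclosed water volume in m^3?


r = d/2 = 9.2/2 = 4.6 m
Base area = pi*r^2 = pi*4.6^2 = 66.476101 m^2
Volume = 66.476101 * 3.8 = 252.609 m^3

252.609 m^3


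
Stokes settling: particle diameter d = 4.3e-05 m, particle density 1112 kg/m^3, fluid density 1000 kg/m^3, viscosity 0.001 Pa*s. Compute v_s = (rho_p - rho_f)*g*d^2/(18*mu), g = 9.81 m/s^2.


Density difference: rho_p - rho_f = 1112 - 1000 = 112 kg/m^3
d^2 = (4.3e-05)^2 = 1.849e-09 m^2
Numerator = (rho_p - rho_f) * g * d^2 = 112 * 9.81 * 1.849e-09 = 2.0315333e-06
Denominator = 18 * mu = 18 * 0.001 = 0.018
v_s = 2.0315333e-06 / 0.018 = 1.12863e-04 m/s
Check: Re = rho_f * v_s * d / mu = 1000 * 1.12863e-04 * 4.3e-05 / 0.001 = 0.00485 < 1, so Stokes' law applies.

1.12863e-04 m/s


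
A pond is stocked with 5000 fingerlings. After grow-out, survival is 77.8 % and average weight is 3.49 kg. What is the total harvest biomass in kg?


Survivors = 5000 * 77.8/100 = 3890 fish
Harvest biomass = survivors * W_f = 3890 * 3.49 = 13576.1 kg

13576.1 kg


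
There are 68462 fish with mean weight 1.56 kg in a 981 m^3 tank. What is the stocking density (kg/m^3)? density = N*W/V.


Total biomass = 68462 fish * 1.56 kg = 106800.72 kg
Density = total biomass / volume = 106800.72 / 981 = 108.869 kg/m^3

108.869 kg/m^3


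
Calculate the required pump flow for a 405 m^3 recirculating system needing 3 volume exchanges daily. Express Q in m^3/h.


Daily recirculation volume = 405 m^3 * 3 = 1215 m^3/day
Flow rate Q = daily volume / 24 h = 1215 / 24 = 50.625 m^3/h

50.625 m^3/h


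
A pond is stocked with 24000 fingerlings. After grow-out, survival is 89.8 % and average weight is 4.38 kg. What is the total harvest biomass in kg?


Survivors = 24000 * 89.8/100 = 21552 fish
Harvest biomass = survivors * W_f = 21552 * 4.38 = 94397.76 kg

94397.76 kg


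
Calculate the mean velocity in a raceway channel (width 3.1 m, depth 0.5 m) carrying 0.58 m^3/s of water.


Cross-sectional area = W * d = 3.1 * 0.5 = 1.55 m^2
Velocity = Q / A = 0.58 / 1.55 = 0.374194 m/s

0.374194 m/s


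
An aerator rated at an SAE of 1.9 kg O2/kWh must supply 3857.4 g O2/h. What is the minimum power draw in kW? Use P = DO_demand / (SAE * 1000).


SAE in g O2/kWh = 1.9 * 1000 = 1900 g/kWh
P = DO_demand / SAE_g = 3857.4 / 1900 = 2.03021 kW

2.03021 kW


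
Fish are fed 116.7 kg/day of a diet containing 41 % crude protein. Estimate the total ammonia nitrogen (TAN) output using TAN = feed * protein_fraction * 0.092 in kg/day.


Protein in feed = 116.7 * 41/100 = 47.847 kg/day
TAN = protein * 0.092 = 47.847 * 0.092 = 4.401924 kg/day

4.401924 kg/day


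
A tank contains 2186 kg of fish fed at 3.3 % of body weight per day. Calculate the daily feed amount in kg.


Feeding rate fraction = 3.3% / 100 = 0.033
Daily feed = 2186 kg * 0.033 = 72.138 kg/day

72.138 kg/day


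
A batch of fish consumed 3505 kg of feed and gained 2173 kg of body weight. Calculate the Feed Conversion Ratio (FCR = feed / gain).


FCR = feed consumed / weight gained
FCR = 3505 kg / 2173 kg = 1.61298

1.61298


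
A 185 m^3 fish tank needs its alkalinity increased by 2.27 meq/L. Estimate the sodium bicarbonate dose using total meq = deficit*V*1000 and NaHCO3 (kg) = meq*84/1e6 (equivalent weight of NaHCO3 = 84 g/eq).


Tank volume in L = 185 m^3 * 1000 = 185000 L
Total meq required = 2.27 meq/L * 185000 L = 419950 meq
NaHCO3 mass = 419950 meq * 84 mg/meq / 1e6 = 35.2758 kg

35.2758 kg


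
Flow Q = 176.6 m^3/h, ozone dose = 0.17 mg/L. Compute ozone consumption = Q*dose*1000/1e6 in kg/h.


O3 demand (mg/h) = Q * dose * 1000 = 176.6 * 0.17 * 1000 = 30022 mg/h
Convert mg to kg: 30022 / 1e6 = 0.030022 kg/h

0.030022 kg/h


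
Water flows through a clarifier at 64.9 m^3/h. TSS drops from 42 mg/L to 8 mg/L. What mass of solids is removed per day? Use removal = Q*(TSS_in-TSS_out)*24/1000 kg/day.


Concentration drop: TSS_in - TSS_out = 42 - 8 = 34 mg/L
Hourly solids removed = Q * dTSS = 64.9 m^3/h * 34 mg/L = 2206.6 g/h  (m^3/h * mg/L = g/h)
Daily solids removed = 2206.6 * 24 = 52958.4 g/day
Convert g to kg: 52958.4 / 1000 = 52.9584 kg/day

52.9584 kg/day


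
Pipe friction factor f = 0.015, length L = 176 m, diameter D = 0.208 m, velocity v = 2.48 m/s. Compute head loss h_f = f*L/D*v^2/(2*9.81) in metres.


v^2 = 2.48^2 = 6.1504 m^2/s^2
L/D = 176/0.208 = 846.15385
h_f = f*(L/D)*v^2/(2g) = 0.015 * 846.15385 * 6.1504 / 19.62 = 3.97873 m

3.97873 m


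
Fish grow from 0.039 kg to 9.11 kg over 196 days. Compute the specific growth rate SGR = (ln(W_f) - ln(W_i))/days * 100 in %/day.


ln(W_f) = ln(9.11) = 2.2093727
ln(W_i) = ln(0.039) = -3.2441936
ln(W_f) - ln(W_i) = 2.2093727 - -3.2441936 = 5.4535663
SGR = 5.4535663 / 196 * 100 = 2.78243 %/day

2.78243 %/day


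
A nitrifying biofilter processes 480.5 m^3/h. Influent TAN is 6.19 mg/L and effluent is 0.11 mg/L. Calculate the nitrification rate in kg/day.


Concentration drop: TAN_in - TAN_out = 6.19 - 0.11 = 6.08 mg/L
Hourly TAN removed = Q * dTAN = 480.5 m^3/h * 6.08 mg/L = 2921.44 g/h  (m^3/h * mg/L = g/h)
Daily TAN removed = 2921.44 * 24 = 70114.56 g/day
Convert to kg/day: 70114.56 / 1000 = 70.11456 kg/day

70.11456 kg/day


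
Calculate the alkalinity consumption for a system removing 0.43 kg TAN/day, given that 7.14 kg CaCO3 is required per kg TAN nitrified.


Alkalinity factor: 7.14 kg CaCO3 consumed per kg TAN nitrified
alk = 0.43 kg TAN * 7.14 = 3.0702 kg CaCO3/day

3.0702 kg CaCO3/day


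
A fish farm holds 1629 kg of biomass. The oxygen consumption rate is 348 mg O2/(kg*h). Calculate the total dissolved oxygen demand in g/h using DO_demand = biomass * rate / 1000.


Total O2 consumption (mg/h) = 1629 kg * 348 mg/(kg*h) = 566892 mg/h
Convert to g/h: 566892 / 1000 = 566.892 g/h

566.892 g/h


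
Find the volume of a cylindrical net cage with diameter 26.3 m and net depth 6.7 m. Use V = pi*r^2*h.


r = d/2 = 26.3/2 = 13.15 m
Base area = pi*r^2 = pi*13.15^2 = 543.25206 m^2
Volume = 543.25206 * 6.7 = 3639.79 m^3

3639.79 m^3


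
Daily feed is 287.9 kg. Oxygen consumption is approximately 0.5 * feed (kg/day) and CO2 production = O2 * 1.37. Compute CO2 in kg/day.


O2 = 287.9 * 0.5 = 143.95
CO2 = 143.95 * 1.37 = 197.2115

197.2115 kg/day


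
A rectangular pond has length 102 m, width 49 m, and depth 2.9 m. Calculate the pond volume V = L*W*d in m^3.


Base area = L * W = 102 * 49 = 4998 m^2
Volume = area * depth = 4998 * 2.9 = 14494.2 m^3

14494.2 m^3


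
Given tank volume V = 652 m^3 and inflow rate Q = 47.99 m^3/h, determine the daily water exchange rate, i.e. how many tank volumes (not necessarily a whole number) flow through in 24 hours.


Daily flow volume = 47.99 m^3/h * 24 h = 1151.76 m^3/day
Exchanges = daily flow / tank volume = 1151.76 / 652 = 1.7665 exchanges/day

1.7665 exchanges/day


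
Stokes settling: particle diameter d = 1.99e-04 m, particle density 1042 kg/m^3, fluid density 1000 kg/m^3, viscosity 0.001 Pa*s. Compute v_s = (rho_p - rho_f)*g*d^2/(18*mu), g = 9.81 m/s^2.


Density difference: rho_p - rho_f = 1042 - 1000 = 42 kg/m^3
d^2 = (1.99e-04)^2 = 3.9601e-08 m^2
Numerator = (rho_p - rho_f) * g * d^2 = 42 * 9.81 * 3.9601e-08 = 1.6316404e-05
Denominator = 18 * mu = 18 * 0.001 = 0.018
v_s = 1.6316404e-05 / 0.018 = 9.06467e-04 m/s
Check: Re = rho_f * v_s * d / mu = 1000 * 9.06467e-04 * 1.99e-04 / 0.001 = 0.18 < 1, so Stokes' law applies.

9.06467e-04 m/s


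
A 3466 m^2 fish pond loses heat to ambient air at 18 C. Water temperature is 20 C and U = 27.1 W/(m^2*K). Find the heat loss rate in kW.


Temperature difference dT = 20 - 18 = 2 K
Heat loss (W) = U * A * dT = 27.1 * 3466 * 2 = 187857.2 W
Convert to kW: 187857.2 / 1000 = 187.8572 kW

187.8572 kW


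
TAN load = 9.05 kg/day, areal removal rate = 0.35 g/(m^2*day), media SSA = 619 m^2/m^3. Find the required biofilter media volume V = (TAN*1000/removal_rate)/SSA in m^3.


A = 9.05*1000 / 0.35 = 25857.143 m^2
V = 25857.143 / 619 = 41.7724

41.7724 m^3


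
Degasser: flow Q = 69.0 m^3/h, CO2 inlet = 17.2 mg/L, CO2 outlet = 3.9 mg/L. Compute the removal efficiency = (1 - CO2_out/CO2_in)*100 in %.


CO2_out / CO2_in = 3.9 / 17.2 = 0.22674419
Fraction remaining = 0.22674419
efficiency = (1 - 0.22674419) * 100 = 77.3256 %

77.3256 %


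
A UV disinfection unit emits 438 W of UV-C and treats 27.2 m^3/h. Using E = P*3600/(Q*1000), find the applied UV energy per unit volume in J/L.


Energy delivered per hour = 438 W * 3600 s = 1576800 J/h
Volume treated per hour = 27.2 m^3/h * 1000 = 27200 L/h
dose = 1576800 / 27200 = 57.9706 J/L

57.9706 J/L


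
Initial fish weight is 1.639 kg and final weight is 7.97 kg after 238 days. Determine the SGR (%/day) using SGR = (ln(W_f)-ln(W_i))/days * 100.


ln(W_f) = ln(7.97) = 2.0756845
ln(W_i) = ln(1.639) = 0.4940863
ln(W_f) - ln(W_i) = 2.0756845 - 0.4940863 = 1.5815982
SGR = 1.5815982 / 238 * 100 = 0.664537 %/day

0.664537 %/day


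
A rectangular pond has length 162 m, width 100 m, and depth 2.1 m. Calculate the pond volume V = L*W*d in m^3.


Base area = L * W = 162 * 100 = 16200 m^2
Volume = area * depth = 16200 * 2.1 = 34020 m^3

34020 m^3


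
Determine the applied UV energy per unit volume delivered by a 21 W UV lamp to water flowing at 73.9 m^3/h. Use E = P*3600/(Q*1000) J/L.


Energy delivered per hour = 21 W * 3600 s = 75600 J/h
Volume treated per hour = 73.9 m^3/h * 1000 = 73900 L/h
dose = 75600 / 73900 = 1.023 J/L

1.023 J/L


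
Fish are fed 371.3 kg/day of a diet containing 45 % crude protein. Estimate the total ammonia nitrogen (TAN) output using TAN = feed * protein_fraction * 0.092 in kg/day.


Protein in feed = 371.3 * 45/100 = 167.085 kg/day
TAN = protein * 0.092 = 167.085 * 0.092 = 15.37182 kg/day

15.37182 kg/day


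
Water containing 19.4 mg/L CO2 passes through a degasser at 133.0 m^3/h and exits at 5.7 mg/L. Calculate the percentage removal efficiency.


CO2_out / CO2_in = 5.7 / 19.4 = 0.29381443
Fraction remaining = 0.29381443
efficiency = (1 - 0.29381443) * 100 = 70.6186 %

70.6186 %


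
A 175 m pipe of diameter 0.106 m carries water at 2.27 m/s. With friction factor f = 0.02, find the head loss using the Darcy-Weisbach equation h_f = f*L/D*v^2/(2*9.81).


v^2 = 2.27^2 = 5.1529 m^2/s^2
L/D = 175/0.106 = 1650.9434
h_f = f*(L/D)*v^2/(2g) = 0.02 * 1650.9434 * 5.1529 / 19.62 = 8.67191 m

8.67191 m


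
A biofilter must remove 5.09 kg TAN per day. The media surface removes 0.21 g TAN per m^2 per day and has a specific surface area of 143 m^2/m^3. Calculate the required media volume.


A = 5.09*1000 / 0.21 = 24238.095 m^2
V = 24238.095 / 143 = 169.497

169.497 m^3


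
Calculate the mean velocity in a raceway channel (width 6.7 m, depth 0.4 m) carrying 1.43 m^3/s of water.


Cross-sectional area = W * d = 6.7 * 0.4 = 2.68 m^2
Velocity = Q / A = 1.43 / 2.68 = 0.533582 m/s

0.533582 m/s


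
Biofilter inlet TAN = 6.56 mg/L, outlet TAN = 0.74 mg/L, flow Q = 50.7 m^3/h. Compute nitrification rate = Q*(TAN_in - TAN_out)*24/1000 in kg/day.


Concentration drop: TAN_in - TAN_out = 6.56 - 0.74 = 5.82 mg/L
Hourly TAN removed = Q * dTAN = 50.7 m^3/h * 5.82 mg/L = 295.074 g/h  (m^3/h * mg/L = g/h)
Daily TAN removed = 295.074 * 24 = 7081.776 g/day
Convert to kg/day: 7081.776 / 1000 = 7.081776 kg/day

7.081776 kg/day


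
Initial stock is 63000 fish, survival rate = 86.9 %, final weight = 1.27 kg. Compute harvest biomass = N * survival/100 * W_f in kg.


Survivors = 63000 * 86.9/100 = 54747 fish
Harvest biomass = survivors * W_f = 54747 * 1.27 = 69528.69 kg

69528.69 kg


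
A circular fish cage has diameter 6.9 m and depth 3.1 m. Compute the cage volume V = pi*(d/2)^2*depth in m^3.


r = d/2 = 6.9/2 = 3.45 m
Base area = pi*r^2 = pi*3.45^2 = 37.392807 m^2
Volume = 37.392807 * 3.1 = 115.918 m^3

115.918 m^3


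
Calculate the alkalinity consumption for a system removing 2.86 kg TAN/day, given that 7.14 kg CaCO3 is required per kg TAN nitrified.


Alkalinity factor: 7.14 kg CaCO3 consumed per kg TAN nitrified
alk = 2.86 kg TAN * 7.14 = 20.4204 kg CaCO3/day

20.4204 kg CaCO3/day


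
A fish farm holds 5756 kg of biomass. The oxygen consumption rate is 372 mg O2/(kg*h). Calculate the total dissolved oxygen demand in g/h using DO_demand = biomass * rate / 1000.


Total O2 consumption (mg/h) = 5756 kg * 372 mg/(kg*h) = 2141232 mg/h
Convert to g/h: 2141232 / 1000 = 2141.232 g/h

2141.232 g/h


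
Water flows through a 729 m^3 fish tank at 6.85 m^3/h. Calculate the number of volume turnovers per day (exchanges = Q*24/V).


Daily flow volume = 6.85 m^3/h * 24 h = 164.4 m^3/day
Exchanges = daily flow / tank volume = 164.4 / 729 = 0.225514 exchanges/day

0.225514 exchanges/day


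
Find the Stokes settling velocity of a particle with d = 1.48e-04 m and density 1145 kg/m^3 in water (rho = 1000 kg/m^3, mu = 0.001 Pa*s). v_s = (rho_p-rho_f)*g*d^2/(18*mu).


Density difference: rho_p - rho_f = 1145 - 1000 = 145 kg/m^3
d^2 = (1.48e-04)^2 = 2.1904e-08 m^2
Numerator = (rho_p - rho_f) * g * d^2 = 145 * 9.81 * 2.1904e-08 = 3.1157345e-05
Denominator = 18 * mu = 18 * 0.001 = 0.018
v_s = 3.1157345e-05 / 0.018 = 0.00173096 m/s
Check: Re = rho_f * v_s * d / mu = 1000 * 0.00173096 * 1.48e-04 / 0.001 = 0.256 < 1, so Stokes' law applies.

0.00173096 m/s


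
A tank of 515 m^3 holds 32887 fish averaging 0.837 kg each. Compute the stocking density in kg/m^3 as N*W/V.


Total biomass = 32887 fish * 0.837 kg = 27526.419 kg
Density = total biomass / volume = 27526.419 / 515 = 53.4494 kg/m^3

53.4494 kg/m^3


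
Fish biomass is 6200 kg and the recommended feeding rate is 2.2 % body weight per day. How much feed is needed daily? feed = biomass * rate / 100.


Feeding rate fraction = 2.2% / 100 = 0.022
Daily feed = 6200 kg * 0.022 = 136.4 kg/day

136.4 kg/day


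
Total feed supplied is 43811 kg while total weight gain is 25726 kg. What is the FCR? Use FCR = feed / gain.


FCR = feed consumed / weight gained
FCR = 43811 kg / 25726 kg = 1.70299

1.70299


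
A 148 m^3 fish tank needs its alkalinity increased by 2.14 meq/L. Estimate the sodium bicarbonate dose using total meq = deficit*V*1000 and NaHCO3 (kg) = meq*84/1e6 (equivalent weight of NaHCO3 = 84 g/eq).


Tank volume in L = 148 m^3 * 1000 = 148000 L
Total meq required = 2.14 meq/L * 148000 L = 316720 meq
NaHCO3 mass = 316720 meq * 84 mg/meq / 1e6 = 26.6045 kg

26.6045 kg


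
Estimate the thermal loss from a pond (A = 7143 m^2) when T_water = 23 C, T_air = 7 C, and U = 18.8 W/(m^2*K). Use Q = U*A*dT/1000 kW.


Temperature difference dT = 23 - 7 = 16 K
Heat loss (W) = U * A * dT = 18.8 * 7143 * 16 = 2148614.4 W
Convert to kW: 2148614.4 / 1000 = 2148.6144 kW

2148.6144 kW


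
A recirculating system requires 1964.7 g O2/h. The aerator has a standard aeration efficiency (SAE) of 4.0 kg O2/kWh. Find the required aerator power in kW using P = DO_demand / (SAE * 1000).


SAE in g O2/kWh = 4.0 * 1000 = 4000 g/kWh
P = DO_demand / SAE_g = 1964.7 / 4000 = 0.491175 kW

0.491175 kW


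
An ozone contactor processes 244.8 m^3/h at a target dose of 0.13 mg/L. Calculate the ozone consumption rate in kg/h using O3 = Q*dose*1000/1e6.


O3 demand (mg/h) = Q * dose * 1000 = 244.8 * 0.13 * 1000 = 31824 mg/h
Convert mg to kg: 31824 / 1e6 = 0.031824 kg/h

0.031824 kg/h


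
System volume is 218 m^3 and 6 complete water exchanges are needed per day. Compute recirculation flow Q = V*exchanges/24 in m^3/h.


Daily recirculation volume = 218 m^3 * 6 = 1308 m^3/day
Flow rate Q = daily volume / 24 h = 1308 / 24 = 54.5 m^3/h

54.5 m^3/h


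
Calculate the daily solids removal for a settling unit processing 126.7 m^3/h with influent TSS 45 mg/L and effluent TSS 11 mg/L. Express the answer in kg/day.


Concentration drop: TSS_in - TSS_out = 45 - 11 = 34 mg/L
Hourly solids removed = Q * dTSS = 126.7 m^3/h * 34 mg/L = 4307.8 g/h  (m^3/h * mg/L = g/h)
Daily solids removed = 4307.8 * 24 = 103387.2 g/day
Convert g to kg: 103387.2 / 1000 = 103.3872 kg/day

103.3872 kg/day


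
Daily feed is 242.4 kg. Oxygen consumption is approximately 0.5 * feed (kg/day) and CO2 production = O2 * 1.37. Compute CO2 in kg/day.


O2 = 242.4 * 0.5 = 121.2
CO2 = 121.2 * 1.37 = 166.044

166.044 kg/day


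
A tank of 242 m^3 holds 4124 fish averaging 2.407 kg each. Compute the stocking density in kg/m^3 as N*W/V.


Total biomass = 4124 fish * 2.407 kg = 9926.468 kg
Density = total biomass / volume = 9926.468 / 242 = 41.0185 kg/m^3

41.0185 kg/m^3


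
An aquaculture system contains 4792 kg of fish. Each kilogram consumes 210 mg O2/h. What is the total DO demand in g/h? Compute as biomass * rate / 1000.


Total O2 consumption (mg/h) = 4792 kg * 210 mg/(kg*h) = 1006320 mg/h
Convert to g/h: 1006320 / 1000 = 1006.32 g/h

1006.32 g/h


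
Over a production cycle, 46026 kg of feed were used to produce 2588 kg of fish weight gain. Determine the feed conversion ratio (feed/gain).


FCR = feed consumed / weight gained
FCR = 46026 kg / 2588 kg = 17.7844

17.7844


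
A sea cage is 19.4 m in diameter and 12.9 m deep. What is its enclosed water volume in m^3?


r = d/2 = 19.4/2 = 9.7 m
Base area = pi*r^2 = pi*9.7^2 = 295.59245 m^2
Volume = 295.59245 * 12.9 = 3813.14 m^3

3813.14 m^3


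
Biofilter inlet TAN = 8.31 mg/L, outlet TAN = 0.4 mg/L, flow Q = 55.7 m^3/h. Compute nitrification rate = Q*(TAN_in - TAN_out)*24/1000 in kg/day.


Concentration drop: TAN_in - TAN_out = 8.31 - 0.4 = 7.91 mg/L
Hourly TAN removed = Q * dTAN = 55.7 m^3/h * 7.91 mg/L = 440.587 g/h  (m^3/h * mg/L = g/h)
Daily TAN removed = 440.587 * 24 = 10574.088 g/day
Convert to kg/day: 10574.088 / 1000 = 10.574088 kg/day

10.574088 kg/day


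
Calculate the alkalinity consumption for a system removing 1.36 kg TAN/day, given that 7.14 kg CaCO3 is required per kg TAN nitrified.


Alkalinity factor: 7.14 kg CaCO3 consumed per kg TAN nitrified
alk = 1.36 kg TAN * 7.14 = 9.7104 kg CaCO3/day

9.7104 kg CaCO3/day


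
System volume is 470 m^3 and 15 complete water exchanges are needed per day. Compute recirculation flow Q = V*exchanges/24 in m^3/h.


Daily recirculation volume = 470 m^3 * 15 = 7050 m^3/day
Flow rate Q = daily volume / 24 h = 7050 / 24 = 293.75 m^3/h

293.75 m^3/h


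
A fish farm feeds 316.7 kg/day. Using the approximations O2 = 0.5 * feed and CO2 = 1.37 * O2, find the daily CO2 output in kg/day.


O2 = 316.7 * 0.5 = 158.35
CO2 = 158.35 * 1.37 = 216.9395

216.9395 kg/day


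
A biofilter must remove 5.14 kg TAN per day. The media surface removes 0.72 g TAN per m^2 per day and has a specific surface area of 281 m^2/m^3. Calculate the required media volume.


A = 5.14*1000 / 0.72 = 7138.8889 m^2
V = 7138.8889 / 281 = 25.4053

25.4053 m^3


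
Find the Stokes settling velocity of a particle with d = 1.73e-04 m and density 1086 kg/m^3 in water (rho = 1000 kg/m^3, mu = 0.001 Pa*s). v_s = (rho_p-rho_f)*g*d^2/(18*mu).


Density difference: rho_p - rho_f = 1086 - 1000 = 86 kg/m^3
d^2 = (1.73e-04)^2 = 2.9929e-08 m^2
Numerator = (rho_p - rho_f) * g * d^2 = 86 * 9.81 * 2.9929e-08 = 2.52499e-05
Denominator = 18 * mu = 18 * 0.001 = 0.018
v_s = 2.52499e-05 / 0.018 = 0.00140277 m/s
Check: Re = rho_f * v_s * d / mu = 1000 * 0.00140277 * 1.73e-04 / 0.001 = 0.243 < 1, so Stokes' law applies.

0.00140277 m/s


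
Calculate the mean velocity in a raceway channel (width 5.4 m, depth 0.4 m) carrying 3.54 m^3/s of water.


Cross-sectional area = W * d = 5.4 * 0.4 = 2.16 m^2
Velocity = Q / A = 3.54 / 2.16 = 1.63889 m/s

1.63889 m/s


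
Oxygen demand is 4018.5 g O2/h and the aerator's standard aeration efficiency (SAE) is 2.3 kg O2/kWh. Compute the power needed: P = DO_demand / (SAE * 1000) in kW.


SAE in g O2/kWh = 2.3 * 1000 = 2300 g/kWh
P = DO_demand / SAE_g = 4018.5 / 2300 = 1.74717 kW

1.74717 kW


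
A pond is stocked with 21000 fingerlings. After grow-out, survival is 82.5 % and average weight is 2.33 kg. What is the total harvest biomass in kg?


Survivors = 21000 * 82.5/100 = 17325 fish
Harvest biomass = survivors * W_f = 17325 * 2.33 = 40367.25 kg

40367.25 kg


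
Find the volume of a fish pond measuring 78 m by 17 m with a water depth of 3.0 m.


Base area = L * W = 78 * 17 = 1326 m^2
Volume = area * depth = 1326 * 3.0 = 3978 m^3

3978 m^3


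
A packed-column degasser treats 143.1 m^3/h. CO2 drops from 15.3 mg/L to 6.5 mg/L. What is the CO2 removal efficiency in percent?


CO2_out / CO2_in = 6.5 / 15.3 = 0.4248366
Fraction remaining = 0.4248366
efficiency = (1 - 0.4248366) * 100 = 57.5163 %

57.5163 %


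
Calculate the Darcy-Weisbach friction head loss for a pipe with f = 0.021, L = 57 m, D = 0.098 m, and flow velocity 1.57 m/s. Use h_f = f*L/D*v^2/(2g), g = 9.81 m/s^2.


v^2 = 1.57^2 = 2.4649 m^2/s^2
L/D = 57/0.098 = 581.63265
h_f = f*(L/D)*v^2/(2g) = 0.021 * 581.63265 * 2.4649 / 19.62 = 1.53451 m

1.53451 m


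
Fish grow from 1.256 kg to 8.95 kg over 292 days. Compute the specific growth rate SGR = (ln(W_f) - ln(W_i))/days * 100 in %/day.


ln(W_f) = ln(8.95) = 2.1916535
ln(W_i) = ln(1.256) = 0.22793207
ln(W_f) - ln(W_i) = 2.1916535 - 0.22793207 = 1.9637214
SGR = 1.9637214 / 292 * 100 = 0.672507 %/day

0.672507 %/day


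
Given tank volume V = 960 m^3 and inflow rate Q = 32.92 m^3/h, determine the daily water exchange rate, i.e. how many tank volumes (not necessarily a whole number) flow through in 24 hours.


Daily flow volume = 32.92 m^3/h * 24 h = 790.08 m^3/day
Exchanges = daily flow / tank volume = 790.08 / 960 = 0.823 exchanges/day

0.823 exchanges/day


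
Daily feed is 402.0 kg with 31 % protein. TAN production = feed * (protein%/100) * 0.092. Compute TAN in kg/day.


Protein in feed = 402.0 * 31/100 = 124.62 kg/day
TAN = protein * 0.092 = 124.62 * 0.092 = 11.46504 kg/day

11.46504 kg/day


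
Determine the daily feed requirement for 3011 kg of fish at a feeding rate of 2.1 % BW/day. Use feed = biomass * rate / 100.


Feeding rate fraction = 2.1% / 100 = 0.021
Daily feed = 3011 kg * 0.021 = 63.231 kg/day

63.231 kg/day


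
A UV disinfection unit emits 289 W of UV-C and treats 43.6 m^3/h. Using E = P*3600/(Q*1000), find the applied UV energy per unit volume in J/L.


Energy delivered per hour = 289 W * 3600 s = 1040400 J/h
Volume treated per hour = 43.6 m^3/h * 1000 = 43600 L/h
dose = 1040400 / 43600 = 23.8624 J/L

23.8624 J/L


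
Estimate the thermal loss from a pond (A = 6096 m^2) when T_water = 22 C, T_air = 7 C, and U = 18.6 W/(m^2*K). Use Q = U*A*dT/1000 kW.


Temperature difference dT = 22 - 7 = 15 K
Heat loss (W) = U * A * dT = 18.6 * 6096 * 15 = 1700784 W
Convert to kW: 1700784 / 1000 = 1700.784 kW

1700.784 kW


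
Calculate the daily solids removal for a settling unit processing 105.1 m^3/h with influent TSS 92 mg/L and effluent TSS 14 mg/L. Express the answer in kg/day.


Concentration drop: TSS_in - TSS_out = 92 - 14 = 78 mg/L
Hourly solids removed = Q * dTSS = 105.1 m^3/h * 78 mg/L = 8197.8 g/h  (m^3/h * mg/L = g/h)
Daily solids removed = 8197.8 * 24 = 196747.2 g/day
Convert g to kg: 196747.2 / 1000 = 196.7472 kg/day

196.7472 kg/day


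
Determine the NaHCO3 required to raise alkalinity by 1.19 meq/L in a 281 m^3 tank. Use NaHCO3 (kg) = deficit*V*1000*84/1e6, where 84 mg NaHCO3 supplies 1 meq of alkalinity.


Tank volume in L = 281 m^3 * 1000 = 281000 L
Total meq required = 1.19 meq/L * 281000 L = 334390 meq
NaHCO3 mass = 334390 meq * 84 mg/meq / 1e6 = 28.0888 kg

28.0888 kg


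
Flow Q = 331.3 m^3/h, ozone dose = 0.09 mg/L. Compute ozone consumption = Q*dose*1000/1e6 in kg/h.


O3 demand (mg/h) = Q * dose * 1000 = 331.3 * 0.09 * 1000 = 29817 mg/h
Convert mg to kg: 29817 / 1e6 = 0.029817 kg/h

0.029817 kg/h


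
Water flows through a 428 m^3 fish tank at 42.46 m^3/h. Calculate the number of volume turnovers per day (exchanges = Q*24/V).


Daily flow volume = 42.46 m^3/h * 24 h = 1019.04 m^3/day
Exchanges = daily flow / tank volume = 1019.04 / 428 = 2.38093 exchanges/day

2.38093 exchanges/day


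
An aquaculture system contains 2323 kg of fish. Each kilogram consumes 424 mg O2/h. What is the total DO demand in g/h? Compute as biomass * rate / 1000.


Total O2 consumption (mg/h) = 2323 kg * 424 mg/(kg*h) = 984952 mg/h
Convert to g/h: 984952 / 1000 = 984.952 g/h

984.952 g/h


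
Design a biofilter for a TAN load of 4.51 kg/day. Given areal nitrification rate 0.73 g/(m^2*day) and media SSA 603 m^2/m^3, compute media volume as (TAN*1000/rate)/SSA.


A = 4.51*1000 / 0.73 = 6178.0822 m^2
V = 6178.0822 / 603 = 10.2456

10.2456 m^3


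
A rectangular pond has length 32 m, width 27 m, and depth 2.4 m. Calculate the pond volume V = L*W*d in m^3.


Base area = L * W = 32 * 27 = 864 m^2
Volume = area * depth = 864 * 2.4 = 2073.6 m^3

2073.6 m^3


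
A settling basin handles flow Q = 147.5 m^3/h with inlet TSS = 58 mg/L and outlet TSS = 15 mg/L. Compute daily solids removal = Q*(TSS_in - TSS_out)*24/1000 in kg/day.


Concentration drop: TSS_in - TSS_out = 58 - 15 = 43 mg/L
Hourly solids removed = Q * dTSS = 147.5 m^3/h * 43 mg/L = 6342.5 g/h  (m^3/h * mg/L = g/h)
Daily solids removed = 6342.5 * 24 = 152220 g/day
Convert g to kg: 152220 / 1000 = 152.22 kg/day

152.22 kg/day


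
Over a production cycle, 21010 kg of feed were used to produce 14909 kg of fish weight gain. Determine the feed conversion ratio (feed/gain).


FCR = feed consumed / weight gained
FCR = 21010 kg / 14909 kg = 1.40922

1.40922


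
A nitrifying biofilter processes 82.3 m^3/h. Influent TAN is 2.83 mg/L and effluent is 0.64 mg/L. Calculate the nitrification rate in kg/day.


Concentration drop: TAN_in - TAN_out = 2.83 - 0.64 = 2.19 mg/L
Hourly TAN removed = Q * dTAN = 82.3 m^3/h * 2.19 mg/L = 180.237 g/h  (m^3/h * mg/L = g/h)
Daily TAN removed = 180.237 * 24 = 4325.688 g/day
Convert to kg/day: 4325.688 / 1000 = 4.325688 kg/day

4.325688 kg/day


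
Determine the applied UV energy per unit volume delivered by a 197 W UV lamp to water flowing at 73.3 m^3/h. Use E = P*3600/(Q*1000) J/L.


Energy delivered per hour = 197 W * 3600 s = 709200 J/h
Volume treated per hour = 73.3 m^3/h * 1000 = 73300 L/h
dose = 709200 / 73300 = 9.67531 J/L

9.67531 J/L


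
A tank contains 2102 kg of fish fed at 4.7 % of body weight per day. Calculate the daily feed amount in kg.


Feeding rate fraction = 4.7% / 100 = 0.047
Daily feed = 2102 kg * 0.047 = 98.794 kg/day

98.794 kg/day


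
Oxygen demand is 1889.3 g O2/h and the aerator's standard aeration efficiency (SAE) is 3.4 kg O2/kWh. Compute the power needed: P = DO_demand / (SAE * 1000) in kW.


SAE in g O2/kWh = 3.4 * 1000 = 3400 g/kWh
P = DO_demand / SAE_g = 1889.3 / 3400 = 0.555676 kW

0.555676 kW


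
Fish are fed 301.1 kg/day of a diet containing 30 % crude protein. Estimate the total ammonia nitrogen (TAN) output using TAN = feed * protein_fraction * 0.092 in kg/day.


Protein in feed = 301.1 * 30/100 = 90.33 kg/day
TAN = protein * 0.092 = 90.33 * 0.092 = 8.31036 kg/day

8.31036 kg/day


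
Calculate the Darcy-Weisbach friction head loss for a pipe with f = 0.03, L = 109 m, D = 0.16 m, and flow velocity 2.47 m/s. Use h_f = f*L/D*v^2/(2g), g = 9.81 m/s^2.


v^2 = 2.47^2 = 6.1009 m^2/s^2
L/D = 109/0.16 = 681.25
h_f = f*(L/D)*v^2/(2g) = 0.03 * 681.25 * 6.1009 / 19.62 = 6.3551 m

6.3551 m


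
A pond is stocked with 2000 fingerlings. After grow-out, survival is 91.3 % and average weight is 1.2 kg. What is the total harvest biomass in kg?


Survivors = 2000 * 91.3/100 = 1826 fish
Harvest biomass = survivors * W_f = 1826 * 1.2 = 2191.2 kg

2191.2 kg


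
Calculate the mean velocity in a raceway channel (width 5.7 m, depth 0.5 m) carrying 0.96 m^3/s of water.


Cross-sectional area = W * d = 5.7 * 0.5 = 2.85 m^2
Velocity = Q / A = 0.96 / 2.85 = 0.336842 m/s

0.336842 m/s


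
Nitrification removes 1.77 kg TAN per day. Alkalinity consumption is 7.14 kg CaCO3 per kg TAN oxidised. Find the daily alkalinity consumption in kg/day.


Alkalinity factor: 7.14 kg CaCO3 consumed per kg TAN nitrified
alk = 1.77 kg TAN * 7.14 = 12.6378 kg CaCO3/day

12.6378 kg CaCO3/day
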